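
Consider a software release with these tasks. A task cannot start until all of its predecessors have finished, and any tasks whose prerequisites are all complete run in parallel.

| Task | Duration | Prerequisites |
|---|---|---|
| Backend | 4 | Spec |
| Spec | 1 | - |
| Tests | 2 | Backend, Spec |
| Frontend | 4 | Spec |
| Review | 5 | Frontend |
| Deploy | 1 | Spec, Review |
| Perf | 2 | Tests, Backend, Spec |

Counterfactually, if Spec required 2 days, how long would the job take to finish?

12

As given, the longest chain is Spec→Frontend→Review→Deploy = 1+4+5+1 = 11, so the finish is 11 days.
Spec is on the critical path; changing it to 2 makes that path 12 days.
The critical path is still Spec→Frontend→Review→Deploy; finish is now 12 days.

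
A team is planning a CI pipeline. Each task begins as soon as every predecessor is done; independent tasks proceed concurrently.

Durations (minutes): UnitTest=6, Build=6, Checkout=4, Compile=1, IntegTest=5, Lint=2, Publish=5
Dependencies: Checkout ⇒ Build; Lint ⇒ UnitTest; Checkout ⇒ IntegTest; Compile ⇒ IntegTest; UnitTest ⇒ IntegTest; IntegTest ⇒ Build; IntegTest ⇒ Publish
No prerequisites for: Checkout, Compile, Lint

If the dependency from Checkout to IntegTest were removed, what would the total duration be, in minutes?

19

With the dependency in place, Lint→UnitTest→IntegTest→Build = 2+6+5+6 = 19 sets the finish at 19 minutes.
Dropping Checkout→IntegTest doesn't change IntegTest's earliest start (8); another predecessor still binds.
The longest chain is now Lint→UnitTest→IntegTest→Build = 2+6+5+6 = 19, so the project takes 19 minutes.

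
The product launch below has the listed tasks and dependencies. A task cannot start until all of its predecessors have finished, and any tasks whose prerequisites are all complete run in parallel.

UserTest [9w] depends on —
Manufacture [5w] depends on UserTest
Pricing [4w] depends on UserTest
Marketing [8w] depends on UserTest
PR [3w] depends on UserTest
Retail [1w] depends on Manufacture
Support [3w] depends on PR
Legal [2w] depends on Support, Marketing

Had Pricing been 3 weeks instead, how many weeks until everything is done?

19

Critical path before the change: UserTest→Marketing→Legal = 9+8+2 = 19 giving 19 weeks.
The longest path through Pricing is only 13 weeks, so Pricing has float 6.
That remains the longest chain; total 19 weeks.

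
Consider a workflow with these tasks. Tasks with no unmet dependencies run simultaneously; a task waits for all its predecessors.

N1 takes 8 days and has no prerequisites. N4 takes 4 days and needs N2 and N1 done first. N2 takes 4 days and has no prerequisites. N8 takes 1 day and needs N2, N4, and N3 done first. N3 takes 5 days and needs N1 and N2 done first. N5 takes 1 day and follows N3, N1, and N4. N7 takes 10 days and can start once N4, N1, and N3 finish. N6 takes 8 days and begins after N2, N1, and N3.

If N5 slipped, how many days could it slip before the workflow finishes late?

N1→N3→N7 = 8+5+10 = 23 sets the makespan at 23 days.
Longest path through N5: 14 days (earliest finish 14, latest finish 23).
Slack of N5 = 22 − 13 = 9 days.

9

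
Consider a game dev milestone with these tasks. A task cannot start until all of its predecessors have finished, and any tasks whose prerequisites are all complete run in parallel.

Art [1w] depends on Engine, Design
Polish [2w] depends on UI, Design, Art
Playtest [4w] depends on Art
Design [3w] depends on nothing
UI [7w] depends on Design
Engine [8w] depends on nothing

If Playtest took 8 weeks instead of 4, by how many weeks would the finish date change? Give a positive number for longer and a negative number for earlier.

As given, the longest chain is Engine→Art→Playtest = 8+1+4 = 13, so the finish is 13 weeks.
Since Playtest is critical, the +4 change carries straight to that chain (now 17 weeks).
The critical path is still Engine→Art→Playtest; finish is now 17 weeks.
Change in finish: 17 − 13 = +4 weeks.

4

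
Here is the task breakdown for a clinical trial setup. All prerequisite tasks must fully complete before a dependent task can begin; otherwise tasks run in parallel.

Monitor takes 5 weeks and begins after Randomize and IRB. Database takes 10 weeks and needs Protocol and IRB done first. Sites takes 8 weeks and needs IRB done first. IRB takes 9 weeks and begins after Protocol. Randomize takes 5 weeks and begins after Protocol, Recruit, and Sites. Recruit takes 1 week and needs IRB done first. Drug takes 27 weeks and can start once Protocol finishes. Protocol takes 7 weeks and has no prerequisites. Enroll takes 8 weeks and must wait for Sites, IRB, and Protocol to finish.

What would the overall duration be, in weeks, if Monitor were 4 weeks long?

34

The binding path is Protocol→IRB→Sites→Randomize→Monitor = 7+9+8+5+5 = 34; finish at 34 weeks.
Since Monitor is critical, the -1 change carries straight to that chain (now 33 weeks).
Now Protocol→Drug = 7+27 = 34 is longest, so the finish becomes 34 weeks.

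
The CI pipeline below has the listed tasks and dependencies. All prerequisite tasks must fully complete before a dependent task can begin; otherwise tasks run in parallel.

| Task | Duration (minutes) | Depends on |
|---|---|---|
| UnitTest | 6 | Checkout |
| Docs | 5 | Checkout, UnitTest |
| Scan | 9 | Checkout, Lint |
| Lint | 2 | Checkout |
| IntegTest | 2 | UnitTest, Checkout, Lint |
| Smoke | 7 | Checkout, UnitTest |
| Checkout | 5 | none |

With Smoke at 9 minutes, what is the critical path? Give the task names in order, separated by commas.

Baseline: Checkout→UnitTest→Smoke = 5+6+7 = 18 → 18 minutes.
Since Smoke is critical, the +2 change carries straight to that chain (now 20 minutes).
No other chain overtakes it, so the finish is 20 minutes.

Checkout, UnitTest, Smoke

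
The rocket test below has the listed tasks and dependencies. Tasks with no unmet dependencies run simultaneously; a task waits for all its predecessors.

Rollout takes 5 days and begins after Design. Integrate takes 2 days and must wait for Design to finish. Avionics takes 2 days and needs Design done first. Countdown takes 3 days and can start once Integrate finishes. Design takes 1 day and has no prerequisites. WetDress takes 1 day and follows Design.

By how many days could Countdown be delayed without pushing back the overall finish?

The longest chain is Design→Integrate→Countdown = 1+2+3 = 6; overall finish 6 days.
Longest path through Countdown: 6 days (earliest finish 6, latest finish 6).
Slack of Countdown = 3 − 3 = 0 days.

0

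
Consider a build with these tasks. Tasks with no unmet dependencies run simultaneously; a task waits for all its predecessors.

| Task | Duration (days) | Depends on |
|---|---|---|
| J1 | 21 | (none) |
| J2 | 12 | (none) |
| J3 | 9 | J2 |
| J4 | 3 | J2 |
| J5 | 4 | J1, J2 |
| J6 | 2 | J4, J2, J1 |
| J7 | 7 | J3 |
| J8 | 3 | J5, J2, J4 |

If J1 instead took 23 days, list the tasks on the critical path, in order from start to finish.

Actual critical path: J1→J5→J8 = 21+4+3 = 28 ⇒ 28 days.
J1 lies on that path, so at 23 days the path becomes 30 days.
No other chain overtakes it, so the finish is 30 days.

J1, J5, J8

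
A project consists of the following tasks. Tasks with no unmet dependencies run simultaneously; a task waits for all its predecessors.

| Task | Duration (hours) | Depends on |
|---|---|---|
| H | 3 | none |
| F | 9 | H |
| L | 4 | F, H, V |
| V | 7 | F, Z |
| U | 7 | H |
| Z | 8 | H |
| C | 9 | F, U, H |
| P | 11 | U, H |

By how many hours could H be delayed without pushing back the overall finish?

0

The longest chain is H→F→V→L = 3+9+7+4 = 23; overall finish 23 hours.
Longest path through H: 23 hours (earliest finish 3, latest finish 3).
Float = 23 − 23 = 0.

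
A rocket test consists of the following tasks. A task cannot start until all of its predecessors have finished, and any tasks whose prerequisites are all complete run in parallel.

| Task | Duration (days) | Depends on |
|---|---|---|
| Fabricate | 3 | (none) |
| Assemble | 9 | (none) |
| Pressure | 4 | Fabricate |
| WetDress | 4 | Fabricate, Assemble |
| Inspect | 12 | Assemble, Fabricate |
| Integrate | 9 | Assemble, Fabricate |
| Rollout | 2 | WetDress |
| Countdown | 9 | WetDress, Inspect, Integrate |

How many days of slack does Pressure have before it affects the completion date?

23

Assemble→Inspect→Countdown = 9+12+9 = 30 sets the makespan at 30 days.
Longest path through Pressure: 7 days (earliest finish 7, latest finish 30).
Slack of Pressure = 26 − 3 = 23 days.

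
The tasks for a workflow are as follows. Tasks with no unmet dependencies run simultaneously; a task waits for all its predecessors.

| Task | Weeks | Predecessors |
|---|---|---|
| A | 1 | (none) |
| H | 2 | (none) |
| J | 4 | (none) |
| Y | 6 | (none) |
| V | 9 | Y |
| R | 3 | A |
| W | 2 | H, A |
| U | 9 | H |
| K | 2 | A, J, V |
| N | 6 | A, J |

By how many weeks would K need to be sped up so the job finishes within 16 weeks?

Current finish: 17 weeks; target: 16.
K is on every critical path, so each week cut from K cuts the finish by one (this holds down to a finish of 16).
Need 17 − 16 = 1 week off K → K becomes 1 week, finish becomes 16.

1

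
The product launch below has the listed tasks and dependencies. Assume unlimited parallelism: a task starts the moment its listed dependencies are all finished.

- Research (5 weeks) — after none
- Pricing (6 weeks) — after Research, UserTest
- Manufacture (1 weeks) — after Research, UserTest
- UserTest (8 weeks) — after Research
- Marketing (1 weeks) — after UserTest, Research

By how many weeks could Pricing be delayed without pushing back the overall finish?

0

Research→UserTest→Pricing = 5+8+6 = 19 sets the makespan at 19 weeks.
Pricing finishes as early as 19 and must finish by 19.
Slack of Pricing = 13 − 13 = 0 weeks.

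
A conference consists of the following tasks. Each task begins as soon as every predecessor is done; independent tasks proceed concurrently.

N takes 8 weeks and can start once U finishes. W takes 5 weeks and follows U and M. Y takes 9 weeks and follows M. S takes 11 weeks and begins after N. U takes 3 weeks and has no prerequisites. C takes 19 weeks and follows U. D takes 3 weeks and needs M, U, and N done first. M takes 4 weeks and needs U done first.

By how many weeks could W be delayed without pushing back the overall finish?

10

Critical path: U→N→S = 3+8+11 = 22, so the finish is 22 weeks.
The longest chain containing W totals 12 weeks.
So W can slip 22 − 12 = 10 weeks.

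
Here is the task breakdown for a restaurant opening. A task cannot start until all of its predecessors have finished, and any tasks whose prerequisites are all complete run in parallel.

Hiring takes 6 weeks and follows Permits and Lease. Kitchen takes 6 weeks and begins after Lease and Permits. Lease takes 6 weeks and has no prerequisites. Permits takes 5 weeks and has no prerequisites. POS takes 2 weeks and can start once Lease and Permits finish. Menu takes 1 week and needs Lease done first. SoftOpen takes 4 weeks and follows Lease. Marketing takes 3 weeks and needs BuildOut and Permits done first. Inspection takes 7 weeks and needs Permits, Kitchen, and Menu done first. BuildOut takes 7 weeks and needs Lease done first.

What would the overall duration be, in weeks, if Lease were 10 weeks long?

As given, the longest chain is Lease→Kitchen→Inspection = 6+6+7 = 19, so the finish is 19 weeks.
Since Lease is critical, the +4 change carries straight to that chain (now 23 weeks).
The critical path is still Lease→Kitchen→Inspection; finish is now 23 weeks.

23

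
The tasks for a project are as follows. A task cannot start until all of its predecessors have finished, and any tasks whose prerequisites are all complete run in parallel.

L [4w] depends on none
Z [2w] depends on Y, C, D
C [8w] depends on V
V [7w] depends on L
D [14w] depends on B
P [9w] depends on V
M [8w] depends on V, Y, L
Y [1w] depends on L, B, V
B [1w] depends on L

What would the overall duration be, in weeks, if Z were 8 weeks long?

Actual critical path: L→V→C→Z = 4+7+8+2 = 21 ⇒ 21 weeks.
Z lies on that path, so at 8 weeks the path becomes 27 weeks.
The critical path is still L→V→C→Z; finish is now 27 weeks.

27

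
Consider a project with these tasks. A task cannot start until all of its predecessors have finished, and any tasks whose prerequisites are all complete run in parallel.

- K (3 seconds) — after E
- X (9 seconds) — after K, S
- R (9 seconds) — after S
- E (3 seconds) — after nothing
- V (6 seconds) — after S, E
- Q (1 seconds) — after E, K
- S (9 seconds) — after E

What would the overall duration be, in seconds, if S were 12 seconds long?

24

As given, the longest chain is E→S→X = 3+9+9 = 21, so the finish is 21 seconds.
S is on the critical path; changing it to 12 makes that path 24 seconds.
That remains the longest chain; total 24 seconds.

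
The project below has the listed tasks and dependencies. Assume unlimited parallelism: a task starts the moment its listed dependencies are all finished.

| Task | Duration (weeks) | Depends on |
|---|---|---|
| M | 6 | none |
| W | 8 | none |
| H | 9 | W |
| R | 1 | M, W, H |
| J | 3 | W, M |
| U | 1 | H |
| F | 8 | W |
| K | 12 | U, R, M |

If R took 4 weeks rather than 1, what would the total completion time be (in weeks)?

33

Critical path before the change: W→H→R→K = 8+9+1+12 = 30 giving 30 weeks.
R is on the critical path; changing it to 4 makes that path 33 weeks.
That remains the longest chain; total 33 weeks.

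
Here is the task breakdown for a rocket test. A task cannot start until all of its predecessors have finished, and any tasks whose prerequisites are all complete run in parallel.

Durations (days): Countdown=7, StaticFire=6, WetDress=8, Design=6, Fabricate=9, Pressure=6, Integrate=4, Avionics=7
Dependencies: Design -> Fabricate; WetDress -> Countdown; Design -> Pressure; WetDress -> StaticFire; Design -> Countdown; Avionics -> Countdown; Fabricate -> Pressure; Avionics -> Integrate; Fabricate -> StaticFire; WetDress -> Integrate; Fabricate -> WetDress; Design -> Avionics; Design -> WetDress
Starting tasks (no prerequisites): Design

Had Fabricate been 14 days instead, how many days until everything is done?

The binding path is Design→Fabricate→WetDress→Countdown = 6+9+8+7 = 30; finish at 30 days.
Fabricate is on the critical path; changing it to 14 makes that path 35 days.
No other chain overtakes it, so the finish is 35 days.

35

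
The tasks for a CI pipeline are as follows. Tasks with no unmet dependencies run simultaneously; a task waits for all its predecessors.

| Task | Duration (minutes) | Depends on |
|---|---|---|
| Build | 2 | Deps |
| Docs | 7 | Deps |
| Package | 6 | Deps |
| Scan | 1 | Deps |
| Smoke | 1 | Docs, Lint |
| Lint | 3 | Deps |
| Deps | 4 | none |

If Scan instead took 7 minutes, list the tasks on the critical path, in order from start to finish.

Deps, Docs, Smoke

Actual critical path: Deps→Docs→Smoke = 4+7+1 = 12 ⇒ 12 minutes.
Scan has 7 minutes of float (longest path through it is 5).
No other chain overtakes it, so the finish is 12 minutes.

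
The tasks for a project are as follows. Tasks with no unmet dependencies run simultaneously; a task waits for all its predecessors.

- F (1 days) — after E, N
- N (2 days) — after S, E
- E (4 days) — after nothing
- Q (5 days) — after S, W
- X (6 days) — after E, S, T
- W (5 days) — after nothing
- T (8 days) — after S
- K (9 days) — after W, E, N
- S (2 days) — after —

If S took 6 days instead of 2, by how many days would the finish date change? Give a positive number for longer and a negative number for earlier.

Critical path before the change: S→T→X = 2+8+6 = 16 giving 16 days.
S is on the critical path; changing it to 6 makes that path 20 days.
That remains the longest chain; total 20 days.
Change in finish: 20 − 16 = +4 days.

4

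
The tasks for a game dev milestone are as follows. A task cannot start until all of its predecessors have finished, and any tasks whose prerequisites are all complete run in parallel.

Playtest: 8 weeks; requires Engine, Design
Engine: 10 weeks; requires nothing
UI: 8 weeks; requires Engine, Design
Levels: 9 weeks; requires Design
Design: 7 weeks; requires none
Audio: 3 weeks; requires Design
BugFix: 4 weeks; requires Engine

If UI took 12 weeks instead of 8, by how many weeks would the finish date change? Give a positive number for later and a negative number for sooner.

4

Actual critical path: Engine→UI = 10+8 = 18 ⇒ 18 weeks.
UI lies on that path, so at 12 weeks the path becomes 22 weeks.
No other chain overtakes it, so the finish is 22 weeks.
Change in finish: 22 − 18 = +4 weeks.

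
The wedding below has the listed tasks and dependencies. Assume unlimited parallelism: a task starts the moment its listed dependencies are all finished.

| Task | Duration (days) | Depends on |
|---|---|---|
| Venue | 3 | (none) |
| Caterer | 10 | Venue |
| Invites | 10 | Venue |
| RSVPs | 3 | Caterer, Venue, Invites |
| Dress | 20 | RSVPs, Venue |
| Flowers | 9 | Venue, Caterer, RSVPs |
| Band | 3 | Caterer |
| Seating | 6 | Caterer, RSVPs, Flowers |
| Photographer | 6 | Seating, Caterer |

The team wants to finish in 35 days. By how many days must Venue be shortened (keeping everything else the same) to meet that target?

2

Current finish: 37 days; target: 35.
Venue is on every critical path, so each day cut from Venue cuts the finish by one (this holds down to a finish of 35).
Need 37 − 35 = 2 days off Venue → Venue becomes 1 day, finish becomes 35.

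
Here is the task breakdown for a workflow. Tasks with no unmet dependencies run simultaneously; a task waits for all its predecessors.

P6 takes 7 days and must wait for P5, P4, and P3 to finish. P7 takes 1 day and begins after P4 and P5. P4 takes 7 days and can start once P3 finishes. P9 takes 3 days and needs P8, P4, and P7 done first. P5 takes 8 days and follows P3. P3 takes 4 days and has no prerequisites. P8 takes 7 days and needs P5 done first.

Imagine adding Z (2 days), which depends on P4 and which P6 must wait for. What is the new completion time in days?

Originally the project takes 22 days.
With Z inserted, P6 now waits for max(P5, P4, P3, Z).
New critical path: P3→P5→P8→P9 = 4+8+7+3 = 22 ⇒ 22 days.

22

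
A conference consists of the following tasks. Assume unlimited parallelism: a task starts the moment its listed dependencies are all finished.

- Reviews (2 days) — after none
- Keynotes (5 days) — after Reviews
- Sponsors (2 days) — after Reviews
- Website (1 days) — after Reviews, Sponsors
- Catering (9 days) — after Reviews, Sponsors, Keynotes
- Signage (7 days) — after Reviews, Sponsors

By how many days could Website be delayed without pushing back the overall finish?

Reviews→Keynotes→Catering = 2+5+9 = 16 sets the makespan at 16 days.
Longest path through Website: 5 days (earliest finish 5, latest finish 16).
So Website can slip 16 − 5 = 11 days.

11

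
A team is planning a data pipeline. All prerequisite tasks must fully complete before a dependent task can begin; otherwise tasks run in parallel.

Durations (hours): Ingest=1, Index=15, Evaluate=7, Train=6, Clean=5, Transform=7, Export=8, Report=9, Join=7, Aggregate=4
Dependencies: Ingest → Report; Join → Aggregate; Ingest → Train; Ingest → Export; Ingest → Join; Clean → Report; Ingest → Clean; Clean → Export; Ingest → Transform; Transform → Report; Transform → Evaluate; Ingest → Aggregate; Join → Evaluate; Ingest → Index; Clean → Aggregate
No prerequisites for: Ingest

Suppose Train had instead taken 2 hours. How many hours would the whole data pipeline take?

Critical path before the change: Ingest→Transform→Report = 1+7+9 = 17 giving 17 hours.
Train is off the critical path — its longest chain is 7 hours, giving 10 of slack.
That remains the longest chain; total 17 hours.

17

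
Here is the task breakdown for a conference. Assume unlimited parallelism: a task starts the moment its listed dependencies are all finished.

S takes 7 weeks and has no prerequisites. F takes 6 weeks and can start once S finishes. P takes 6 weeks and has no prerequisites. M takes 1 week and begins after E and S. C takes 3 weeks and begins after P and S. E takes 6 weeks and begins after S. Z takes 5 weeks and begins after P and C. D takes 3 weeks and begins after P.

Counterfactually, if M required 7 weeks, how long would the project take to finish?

Baseline: S→C→Z = 7+3+5 = 15 → 15 weeks.
The longest path through M is only 14 weeks, so M has float 1.
Now S→E→M = 7+6+7 = 20 is longest, so the finish becomes 20 weeks.

20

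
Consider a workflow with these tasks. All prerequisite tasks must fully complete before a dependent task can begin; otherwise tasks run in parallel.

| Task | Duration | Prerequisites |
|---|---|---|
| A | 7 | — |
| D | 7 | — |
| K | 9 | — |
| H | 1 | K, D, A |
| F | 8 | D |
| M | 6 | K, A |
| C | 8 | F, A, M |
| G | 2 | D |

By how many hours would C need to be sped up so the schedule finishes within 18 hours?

Current finish: 23 hours; target: 18.
C is on every critical path, so each hour cut from C cuts the finish by one (this holds down to a finish of 16).
Need 23 − 18 = 5 hours off C → C becomes 3 hours, finish becomes 18.

5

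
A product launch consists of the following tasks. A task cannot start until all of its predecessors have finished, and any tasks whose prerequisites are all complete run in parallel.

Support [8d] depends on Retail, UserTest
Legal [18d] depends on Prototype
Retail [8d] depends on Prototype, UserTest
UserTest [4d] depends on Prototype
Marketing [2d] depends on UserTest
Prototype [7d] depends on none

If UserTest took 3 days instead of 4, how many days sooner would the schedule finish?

1

Baseline: Prototype→UserTest→Retail→Support = 7+4+8+8 = 27 → 27 days.
Since UserTest is critical, the -1 change carries straight to that chain (now 26 days).
That remains the longest chain; total 26 days.
Change in finish: 26 − 27 = -1 days.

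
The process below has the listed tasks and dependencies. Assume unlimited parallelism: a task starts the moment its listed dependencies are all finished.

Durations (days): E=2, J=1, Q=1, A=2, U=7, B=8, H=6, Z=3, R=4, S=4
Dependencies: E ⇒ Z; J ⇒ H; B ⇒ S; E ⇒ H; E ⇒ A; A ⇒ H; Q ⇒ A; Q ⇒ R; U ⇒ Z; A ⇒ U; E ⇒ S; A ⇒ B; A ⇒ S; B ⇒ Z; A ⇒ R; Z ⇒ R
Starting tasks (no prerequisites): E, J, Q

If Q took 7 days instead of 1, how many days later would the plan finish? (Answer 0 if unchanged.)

Critical path before the change: E→A→B→Z→R = 2+2+8+3+4 = 19 giving 19 days.
Q has 1 day of float (longest path through it is 18).
The binding chain switches to Q→A→B→Z→R = 7+2+8+3+4 = 24; finish 24 days.
Change in finish: 24 − 19 = +5 days.

5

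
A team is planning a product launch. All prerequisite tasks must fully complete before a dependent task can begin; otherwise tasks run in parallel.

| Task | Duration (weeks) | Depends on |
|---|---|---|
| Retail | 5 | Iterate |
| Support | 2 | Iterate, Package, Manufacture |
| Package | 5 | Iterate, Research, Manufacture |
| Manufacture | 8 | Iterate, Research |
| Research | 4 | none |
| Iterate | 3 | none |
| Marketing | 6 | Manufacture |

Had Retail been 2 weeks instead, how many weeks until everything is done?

Actual critical path: Research→Manufacture→Package→Support = 4+8+5+2 = 19 ⇒ 19 weeks.
The longest path through Retail is only 8 weeks, so Retail has float 11.
That remains the longest chain; total 19 weeks.

19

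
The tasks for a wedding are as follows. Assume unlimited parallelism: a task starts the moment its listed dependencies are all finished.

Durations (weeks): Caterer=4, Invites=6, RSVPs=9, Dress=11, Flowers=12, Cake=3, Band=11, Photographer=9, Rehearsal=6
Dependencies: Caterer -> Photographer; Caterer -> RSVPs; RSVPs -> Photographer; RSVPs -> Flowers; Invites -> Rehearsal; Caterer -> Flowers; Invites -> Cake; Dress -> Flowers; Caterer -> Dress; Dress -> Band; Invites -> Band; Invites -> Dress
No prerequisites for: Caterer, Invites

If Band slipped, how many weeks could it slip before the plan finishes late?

1

Critical path: Invites→Dress→Flowers = 6+11+12 = 29, so the finish is 29 weeks.
Longest path through Band: 28 weeks (earliest finish 28, latest finish 29).
Float = 29 − 28 = 1.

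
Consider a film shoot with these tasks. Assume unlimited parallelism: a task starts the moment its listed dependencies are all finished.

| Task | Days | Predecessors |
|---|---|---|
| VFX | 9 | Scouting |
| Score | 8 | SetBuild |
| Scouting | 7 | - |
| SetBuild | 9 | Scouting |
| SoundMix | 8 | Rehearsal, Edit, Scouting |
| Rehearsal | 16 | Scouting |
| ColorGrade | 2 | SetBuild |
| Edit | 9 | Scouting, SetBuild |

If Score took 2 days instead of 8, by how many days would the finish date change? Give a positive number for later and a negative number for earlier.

0

As given, the longest chain is Scouting→SetBuild→Edit→SoundMix = 7+9+9+8 = 33, so the finish is 33 days.
Score has 9 days of float (longest path through it is 24).
No other chain overtakes it, so the finish is 33 days.
Change in finish: 33 − 33 = +0 days.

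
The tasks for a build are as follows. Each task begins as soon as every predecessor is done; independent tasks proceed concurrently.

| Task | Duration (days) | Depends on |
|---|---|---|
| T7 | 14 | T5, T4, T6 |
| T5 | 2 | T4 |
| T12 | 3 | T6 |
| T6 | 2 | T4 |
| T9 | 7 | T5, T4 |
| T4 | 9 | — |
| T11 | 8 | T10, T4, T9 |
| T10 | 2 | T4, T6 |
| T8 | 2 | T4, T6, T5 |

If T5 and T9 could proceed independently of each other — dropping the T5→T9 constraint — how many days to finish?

25

Original critical path: T4→T5→T9→T11 = 9+2+7+8 = 26 ⇒ 26 days.
Without T5→T9, T9's earliest start moves from 11 to 9.
New critical path: T4→T5→T7 = 9+2+14 = 25 ⇒ 25 days.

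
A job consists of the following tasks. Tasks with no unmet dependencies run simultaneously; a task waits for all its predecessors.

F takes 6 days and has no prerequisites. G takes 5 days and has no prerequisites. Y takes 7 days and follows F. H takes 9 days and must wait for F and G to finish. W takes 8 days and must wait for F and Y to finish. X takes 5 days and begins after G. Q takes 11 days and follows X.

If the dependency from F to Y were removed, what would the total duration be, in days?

21

Before: longest chain F→Y→W = 6+7+8 = 21, finish 21.
Without F→Y, Y's earliest start moves from 6 to 0.
New critical path: G→X→Q = 5+5+11 = 21 ⇒ 21 days.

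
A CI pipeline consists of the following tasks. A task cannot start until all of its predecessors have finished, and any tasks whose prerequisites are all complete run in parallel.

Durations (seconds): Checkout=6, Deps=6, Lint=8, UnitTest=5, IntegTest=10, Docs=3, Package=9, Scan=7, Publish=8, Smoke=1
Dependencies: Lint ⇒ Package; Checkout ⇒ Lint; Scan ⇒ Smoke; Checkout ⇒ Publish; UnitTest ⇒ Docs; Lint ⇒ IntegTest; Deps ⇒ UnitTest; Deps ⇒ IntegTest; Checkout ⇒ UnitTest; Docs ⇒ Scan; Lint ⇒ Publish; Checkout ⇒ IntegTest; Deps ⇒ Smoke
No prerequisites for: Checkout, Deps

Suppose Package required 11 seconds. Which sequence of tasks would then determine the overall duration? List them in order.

Checkout, Lint, Package

The binding path is Checkout→Lint→IntegTest = 6+8+10 = 24; finish at 24 seconds.
Package is off the critical path — its longest chain is 23 seconds, giving 1 of slack.
The binding chain switches to Checkout→Lint→Package = 6+8+11 = 25; finish 25 seconds.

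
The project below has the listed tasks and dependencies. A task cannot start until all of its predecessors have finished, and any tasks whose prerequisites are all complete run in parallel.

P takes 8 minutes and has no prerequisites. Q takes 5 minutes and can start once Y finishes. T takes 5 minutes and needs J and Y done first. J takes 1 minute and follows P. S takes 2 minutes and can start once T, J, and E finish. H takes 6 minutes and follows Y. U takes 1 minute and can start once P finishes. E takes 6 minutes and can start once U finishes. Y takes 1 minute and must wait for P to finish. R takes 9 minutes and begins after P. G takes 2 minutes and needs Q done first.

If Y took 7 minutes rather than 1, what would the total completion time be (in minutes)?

Actual critical path: P→U→E→S = 8+1+6+2 = 17 ⇒ 17 minutes.
Y is off the critical path — its longest chain is 16 minutes, giving 1 of slack.
New critical path: P→Y→T→S = 8+7+5+2 = 22 ⇒ 22 minutes.

22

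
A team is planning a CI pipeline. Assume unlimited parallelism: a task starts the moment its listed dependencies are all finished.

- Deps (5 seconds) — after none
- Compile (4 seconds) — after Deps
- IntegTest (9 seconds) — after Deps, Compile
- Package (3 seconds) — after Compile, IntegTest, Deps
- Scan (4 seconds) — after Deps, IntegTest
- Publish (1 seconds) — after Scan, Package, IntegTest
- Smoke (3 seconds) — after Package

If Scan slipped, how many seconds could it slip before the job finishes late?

Critical path: Deps→Compile→IntegTest→Package→Smoke = 5+4+9+3+3 = 24, so the finish is 24 seconds.
Scan finishes as early as 22 and must finish by 23.
Float = 24 − 23 = 1.

1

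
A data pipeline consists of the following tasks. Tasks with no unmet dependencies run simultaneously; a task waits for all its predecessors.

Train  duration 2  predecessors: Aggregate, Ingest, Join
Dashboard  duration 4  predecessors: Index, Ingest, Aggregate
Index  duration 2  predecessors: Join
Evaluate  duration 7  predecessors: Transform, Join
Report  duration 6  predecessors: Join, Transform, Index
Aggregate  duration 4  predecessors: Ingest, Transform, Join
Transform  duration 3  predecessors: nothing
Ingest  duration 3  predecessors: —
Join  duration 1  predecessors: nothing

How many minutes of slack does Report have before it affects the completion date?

2

The longest chain is Ingest→Aggregate→Dashboard = 3+4+4 = 11; overall finish 11 minutes.
Report finishes as early as 9 and must finish by 11.
Float = 11 − 9 = 2.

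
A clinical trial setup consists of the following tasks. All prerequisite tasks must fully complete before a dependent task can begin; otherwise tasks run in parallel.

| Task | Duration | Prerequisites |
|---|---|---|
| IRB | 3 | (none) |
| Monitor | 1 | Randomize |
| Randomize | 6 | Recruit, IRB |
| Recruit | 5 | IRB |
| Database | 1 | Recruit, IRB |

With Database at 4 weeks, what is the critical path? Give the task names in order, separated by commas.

Critical path before the change: IRB→Recruit→Randomize→Monitor = 3+5+6+1 = 15 giving 15 weeks.
Database has 6 weeks of float (longest path through it is 9).
No other chain overtakes it, so the finish is 15 weeks.

IRB, Recruit, Randomize, Monitor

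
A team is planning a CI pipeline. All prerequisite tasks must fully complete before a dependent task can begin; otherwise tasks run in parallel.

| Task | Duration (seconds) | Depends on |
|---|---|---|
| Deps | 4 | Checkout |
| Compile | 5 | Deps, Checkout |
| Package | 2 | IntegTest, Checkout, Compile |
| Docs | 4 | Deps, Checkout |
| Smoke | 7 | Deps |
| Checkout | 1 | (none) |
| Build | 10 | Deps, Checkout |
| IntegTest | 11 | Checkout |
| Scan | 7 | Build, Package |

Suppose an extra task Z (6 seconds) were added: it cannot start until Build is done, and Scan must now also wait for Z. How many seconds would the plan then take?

28

Originally the plan takes 22 seconds.
With Z inserted, Scan now waits for max(Build, Package, Z).
New critical path: Checkout→Deps→Build→Z→Scan = 1+4+10+6+7 = 28 ⇒ 28 seconds.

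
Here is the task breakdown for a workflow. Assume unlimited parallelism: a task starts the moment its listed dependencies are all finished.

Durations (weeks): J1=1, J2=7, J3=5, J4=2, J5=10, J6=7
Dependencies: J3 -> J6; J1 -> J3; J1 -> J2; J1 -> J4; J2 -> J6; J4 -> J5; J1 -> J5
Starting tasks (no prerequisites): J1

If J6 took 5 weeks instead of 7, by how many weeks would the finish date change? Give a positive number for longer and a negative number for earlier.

-2

Baseline: J1→J2→J6 = 1+7+7 = 15 → 15 weeks.
Since J6 is critical, the -2 change carries straight to that chain (now 13 weeks).
No other chain overtakes it, so the finish is 13 weeks.
Change in finish: 13 − 15 = -2 weeks.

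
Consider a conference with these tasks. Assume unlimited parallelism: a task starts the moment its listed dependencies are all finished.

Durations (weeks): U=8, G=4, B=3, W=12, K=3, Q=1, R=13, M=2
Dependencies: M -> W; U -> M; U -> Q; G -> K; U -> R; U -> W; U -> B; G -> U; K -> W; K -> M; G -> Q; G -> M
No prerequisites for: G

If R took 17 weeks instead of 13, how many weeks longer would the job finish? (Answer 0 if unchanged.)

Critical path before the change: G→U→M→W = 4+8+2+12 = 26 giving 26 weeks.
The longest path through R is only 25 weeks, so R has float 1.
New critical path: G→U→R = 4+8+17 = 29 ⇒ 29 weeks.
Change in finish: 29 − 26 = +3 weeks.

3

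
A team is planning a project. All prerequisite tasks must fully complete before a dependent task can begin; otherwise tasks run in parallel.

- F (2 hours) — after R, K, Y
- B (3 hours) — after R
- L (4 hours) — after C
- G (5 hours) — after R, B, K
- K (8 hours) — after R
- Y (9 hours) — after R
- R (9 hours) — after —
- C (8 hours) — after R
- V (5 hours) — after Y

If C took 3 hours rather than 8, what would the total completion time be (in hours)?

23

Critical path before the change: R→Y→V = 9+9+5 = 23 giving 23 hours.
C is off the critical path — its longest chain is 21 hours, giving 2 of slack.
No other chain overtakes it, so the finish is 23 hours.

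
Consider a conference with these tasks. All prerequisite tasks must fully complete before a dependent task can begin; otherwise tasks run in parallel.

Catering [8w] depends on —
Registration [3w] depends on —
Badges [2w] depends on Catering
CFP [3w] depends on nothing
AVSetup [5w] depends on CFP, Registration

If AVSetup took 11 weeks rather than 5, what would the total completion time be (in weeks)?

14

The binding path is Catering→Badges = 8+2 = 10; finish at 10 weeks.
The longest path through AVSetup is only 8 weeks, so AVSetup has float 2.
New critical path: CFP→AVSetup = 3+11 = 14 ⇒ 14 weeks.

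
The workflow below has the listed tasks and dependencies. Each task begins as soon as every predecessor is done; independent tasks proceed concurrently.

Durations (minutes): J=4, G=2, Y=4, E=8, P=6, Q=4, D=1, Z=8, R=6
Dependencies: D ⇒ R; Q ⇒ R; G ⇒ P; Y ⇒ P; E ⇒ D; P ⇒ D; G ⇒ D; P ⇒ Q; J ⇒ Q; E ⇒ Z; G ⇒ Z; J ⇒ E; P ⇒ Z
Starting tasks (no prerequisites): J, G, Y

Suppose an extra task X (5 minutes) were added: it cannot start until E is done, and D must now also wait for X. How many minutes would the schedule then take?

Originally the schedule takes 20 minutes.
With X inserted, D now waits for max(G, P, E, X).
New critical path: J→E→X→D→R = 4+8+5+1+6 = 24 ⇒ 24 minutes.

24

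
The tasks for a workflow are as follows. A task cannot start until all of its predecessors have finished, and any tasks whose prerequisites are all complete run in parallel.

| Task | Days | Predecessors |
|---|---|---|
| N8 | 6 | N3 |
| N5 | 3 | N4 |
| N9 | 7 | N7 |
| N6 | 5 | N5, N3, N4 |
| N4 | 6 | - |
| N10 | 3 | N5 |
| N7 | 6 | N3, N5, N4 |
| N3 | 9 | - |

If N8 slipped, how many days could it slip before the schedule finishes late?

The longest chain is N3→N7→N9 = 9+6+7 = 22; overall finish 22 days.
The longest chain containing N8 totals 15 days.
So N8 can slip 22 − 15 = 7 days.

7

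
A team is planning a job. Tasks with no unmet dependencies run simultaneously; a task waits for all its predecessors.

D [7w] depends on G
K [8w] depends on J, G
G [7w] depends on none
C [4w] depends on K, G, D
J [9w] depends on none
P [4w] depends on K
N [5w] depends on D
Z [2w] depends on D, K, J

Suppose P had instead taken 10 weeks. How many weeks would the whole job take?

27

As given, the longest chain is J→K→P = 9+8+4 = 21, so the finish is 21 weeks.
P lies on that path, so at 10 weeks the path becomes 27 weeks.
That remains the longest chain; total 27 weeks.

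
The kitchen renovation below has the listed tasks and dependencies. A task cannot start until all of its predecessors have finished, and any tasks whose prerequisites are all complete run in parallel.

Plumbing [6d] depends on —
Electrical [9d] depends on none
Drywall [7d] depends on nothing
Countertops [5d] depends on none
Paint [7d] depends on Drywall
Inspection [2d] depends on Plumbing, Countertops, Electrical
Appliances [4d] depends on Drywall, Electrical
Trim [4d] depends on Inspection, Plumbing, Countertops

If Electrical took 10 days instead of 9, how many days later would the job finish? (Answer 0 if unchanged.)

1

As given, the longest chain is Electrical→Inspection→Trim = 9+2+4 = 15, so the finish is 15 days.
Electrical is on the critical path; changing it to 10 makes that path 16 days.
No other chain overtakes it, so the finish is 16 days.
Change in finish: 16 − 15 = +1 days.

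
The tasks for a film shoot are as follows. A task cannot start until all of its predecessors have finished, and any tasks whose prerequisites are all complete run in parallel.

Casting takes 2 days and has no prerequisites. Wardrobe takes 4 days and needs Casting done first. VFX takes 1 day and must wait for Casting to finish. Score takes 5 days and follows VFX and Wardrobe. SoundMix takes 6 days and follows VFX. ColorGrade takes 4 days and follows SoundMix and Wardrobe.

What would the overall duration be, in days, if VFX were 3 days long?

15

Baseline: Casting→VFX→SoundMix→ColorGrade = 2+1+6+4 = 13 → 13 days.
VFX is on the critical path; changing it to 3 makes that path 15 days.
The critical path is still Casting→VFX→SoundMix→ColorGrade; finish is now 15 days.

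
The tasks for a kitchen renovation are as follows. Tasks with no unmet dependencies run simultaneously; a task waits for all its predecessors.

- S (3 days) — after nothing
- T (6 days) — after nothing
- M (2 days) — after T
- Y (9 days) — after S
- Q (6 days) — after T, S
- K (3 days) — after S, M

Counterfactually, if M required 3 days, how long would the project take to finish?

Critical path before the change: S→Y = 3+9 = 12 giving 12 days.
M has 1 day of float (longest path through it is 11).
That remains the longest chain; total 12 days.

12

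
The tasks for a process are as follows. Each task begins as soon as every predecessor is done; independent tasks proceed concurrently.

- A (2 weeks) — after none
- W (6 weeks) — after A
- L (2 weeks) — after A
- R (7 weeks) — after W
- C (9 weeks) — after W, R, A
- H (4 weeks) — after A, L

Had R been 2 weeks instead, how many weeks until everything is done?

Baseline: A→W→R→C = 2+6+7+9 = 24 → 24 weeks.
R lies on that path, so at 2 weeks the path becomes 19 weeks.
That remains the longest chain; total 19 weeks.

19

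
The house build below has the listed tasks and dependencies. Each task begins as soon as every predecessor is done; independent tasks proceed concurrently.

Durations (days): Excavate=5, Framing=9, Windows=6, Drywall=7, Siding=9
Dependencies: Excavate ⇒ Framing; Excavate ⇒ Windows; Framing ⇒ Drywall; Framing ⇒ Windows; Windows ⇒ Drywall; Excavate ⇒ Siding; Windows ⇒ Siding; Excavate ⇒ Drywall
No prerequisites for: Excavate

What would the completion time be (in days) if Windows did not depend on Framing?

Before: longest chain Excavate→Framing→Windows→Siding = 5+9+6+9 = 29, finish 29.
Without Framing→Windows, Windows's earliest start moves from 14 to 5.
After: Excavate→Framing→Drywall = 5+9+7 = 21 → 21 days.

21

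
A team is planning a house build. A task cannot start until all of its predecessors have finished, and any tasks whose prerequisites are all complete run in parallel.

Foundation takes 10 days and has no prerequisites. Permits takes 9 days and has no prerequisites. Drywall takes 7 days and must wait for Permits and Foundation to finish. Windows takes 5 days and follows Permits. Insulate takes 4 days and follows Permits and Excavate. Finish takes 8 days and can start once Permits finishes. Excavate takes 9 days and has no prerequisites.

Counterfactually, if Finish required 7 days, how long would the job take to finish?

The binding path is Permits→Finish = 9+8 = 17; finish at 17 days.
Since Finish is critical, the -1 change carries straight to that chain (now 16 days).
New critical path: Foundation→Drywall = 10+7 = 17 ⇒ 17 days.

17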